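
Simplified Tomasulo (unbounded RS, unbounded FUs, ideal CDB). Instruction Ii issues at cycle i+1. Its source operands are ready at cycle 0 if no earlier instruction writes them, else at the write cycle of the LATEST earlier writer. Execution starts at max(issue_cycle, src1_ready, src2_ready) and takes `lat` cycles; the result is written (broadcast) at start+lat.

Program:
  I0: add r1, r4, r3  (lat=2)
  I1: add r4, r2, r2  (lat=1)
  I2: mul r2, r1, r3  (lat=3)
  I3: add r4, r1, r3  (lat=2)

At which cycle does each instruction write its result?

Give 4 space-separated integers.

Answer: 3 3 6 6

Derivation:
I0 add r1: issue@1 deps=(None,None) exec_start@1 write@3
I1 add r4: issue@2 deps=(None,None) exec_start@2 write@3
I2 mul r2: issue@3 deps=(0,None) exec_start@3 write@6
I3 add r4: issue@4 deps=(0,None) exec_start@4 write@6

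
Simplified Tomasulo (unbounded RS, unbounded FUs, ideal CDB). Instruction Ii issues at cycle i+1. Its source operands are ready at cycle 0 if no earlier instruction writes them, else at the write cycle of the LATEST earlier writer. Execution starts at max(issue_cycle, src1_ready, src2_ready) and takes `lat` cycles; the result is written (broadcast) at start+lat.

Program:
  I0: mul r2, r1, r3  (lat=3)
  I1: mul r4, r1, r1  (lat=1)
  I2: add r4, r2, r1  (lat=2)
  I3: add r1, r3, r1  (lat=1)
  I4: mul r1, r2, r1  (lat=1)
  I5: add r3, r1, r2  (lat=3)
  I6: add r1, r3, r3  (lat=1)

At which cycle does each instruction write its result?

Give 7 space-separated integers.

I0 mul r2: issue@1 deps=(None,None) exec_start@1 write@4
I1 mul r4: issue@2 deps=(None,None) exec_start@2 write@3
I2 add r4: issue@3 deps=(0,None) exec_start@4 write@6
I3 add r1: issue@4 deps=(None,None) exec_start@4 write@5
I4 mul r1: issue@5 deps=(0,3) exec_start@5 write@6
I5 add r3: issue@6 deps=(4,0) exec_start@6 write@9
I6 add r1: issue@7 deps=(5,5) exec_start@9 write@10

Answer: 4 3 6 5 6 9 10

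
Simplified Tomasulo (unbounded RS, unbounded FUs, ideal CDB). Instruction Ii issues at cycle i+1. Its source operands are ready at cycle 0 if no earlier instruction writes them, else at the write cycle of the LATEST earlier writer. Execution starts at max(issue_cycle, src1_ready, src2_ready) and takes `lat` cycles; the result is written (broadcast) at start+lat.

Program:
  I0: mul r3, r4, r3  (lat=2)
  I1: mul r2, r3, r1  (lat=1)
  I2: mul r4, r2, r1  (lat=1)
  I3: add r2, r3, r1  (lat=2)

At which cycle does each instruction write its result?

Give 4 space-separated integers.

I0 mul r3: issue@1 deps=(None,None) exec_start@1 write@3
I1 mul r2: issue@2 deps=(0,None) exec_start@3 write@4
I2 mul r4: issue@3 deps=(1,None) exec_start@4 write@5
I3 add r2: issue@4 deps=(0,None) exec_start@4 write@6

Answer: 3 4 5 6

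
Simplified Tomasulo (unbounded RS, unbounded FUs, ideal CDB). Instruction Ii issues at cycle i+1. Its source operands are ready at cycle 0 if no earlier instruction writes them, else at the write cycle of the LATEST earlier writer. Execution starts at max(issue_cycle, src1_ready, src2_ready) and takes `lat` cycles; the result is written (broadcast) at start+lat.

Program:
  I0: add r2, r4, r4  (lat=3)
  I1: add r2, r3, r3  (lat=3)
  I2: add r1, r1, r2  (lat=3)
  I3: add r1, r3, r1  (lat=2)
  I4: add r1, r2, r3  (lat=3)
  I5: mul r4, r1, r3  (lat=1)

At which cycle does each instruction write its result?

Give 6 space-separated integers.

Answer: 4 5 8 10 8 9

Derivation:
I0 add r2: issue@1 deps=(None,None) exec_start@1 write@4
I1 add r2: issue@2 deps=(None,None) exec_start@2 write@5
I2 add r1: issue@3 deps=(None,1) exec_start@5 write@8
I3 add r1: issue@4 deps=(None,2) exec_start@8 write@10
I4 add r1: issue@5 deps=(1,None) exec_start@5 write@8
I5 mul r4: issue@6 deps=(4,None) exec_start@8 write@9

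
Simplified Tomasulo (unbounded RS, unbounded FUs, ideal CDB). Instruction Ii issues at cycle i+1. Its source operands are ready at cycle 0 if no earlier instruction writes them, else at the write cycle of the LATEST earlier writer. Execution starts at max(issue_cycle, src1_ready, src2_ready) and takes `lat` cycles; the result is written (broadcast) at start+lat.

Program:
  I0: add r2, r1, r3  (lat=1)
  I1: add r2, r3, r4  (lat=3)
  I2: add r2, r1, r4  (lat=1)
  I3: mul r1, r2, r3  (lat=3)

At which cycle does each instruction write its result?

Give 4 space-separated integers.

Answer: 2 5 4 7

Derivation:
I0 add r2: issue@1 deps=(None,None) exec_start@1 write@2
I1 add r2: issue@2 deps=(None,None) exec_start@2 write@5
I2 add r2: issue@3 deps=(None,None) exec_start@3 write@4
I3 mul r1: issue@4 deps=(2,None) exec_start@4 write@7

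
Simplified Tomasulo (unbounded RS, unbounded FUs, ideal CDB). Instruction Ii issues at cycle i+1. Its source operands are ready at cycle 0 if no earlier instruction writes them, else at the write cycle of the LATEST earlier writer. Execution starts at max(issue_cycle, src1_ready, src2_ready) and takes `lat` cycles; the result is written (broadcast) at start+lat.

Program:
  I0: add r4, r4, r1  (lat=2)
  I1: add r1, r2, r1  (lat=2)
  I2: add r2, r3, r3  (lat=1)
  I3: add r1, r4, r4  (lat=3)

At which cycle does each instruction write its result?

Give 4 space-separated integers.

Answer: 3 4 4 7

Derivation:
I0 add r4: issue@1 deps=(None,None) exec_start@1 write@3
I1 add r1: issue@2 deps=(None,None) exec_start@2 write@4
I2 add r2: issue@3 deps=(None,None) exec_start@3 write@4
I3 add r1: issue@4 deps=(0,0) exec_start@4 write@7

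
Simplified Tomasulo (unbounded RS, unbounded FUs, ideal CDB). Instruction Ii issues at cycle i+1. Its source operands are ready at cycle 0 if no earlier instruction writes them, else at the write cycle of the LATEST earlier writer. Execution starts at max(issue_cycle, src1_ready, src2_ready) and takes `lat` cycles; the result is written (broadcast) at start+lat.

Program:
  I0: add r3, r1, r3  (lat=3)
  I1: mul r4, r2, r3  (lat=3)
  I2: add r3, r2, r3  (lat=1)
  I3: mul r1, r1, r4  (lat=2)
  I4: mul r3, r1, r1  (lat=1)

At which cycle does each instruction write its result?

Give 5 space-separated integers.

Answer: 4 7 5 9 10

Derivation:
I0 add r3: issue@1 deps=(None,None) exec_start@1 write@4
I1 mul r4: issue@2 deps=(None,0) exec_start@4 write@7
I2 add r3: issue@3 deps=(None,0) exec_start@4 write@5
I3 mul r1: issue@4 deps=(None,1) exec_start@7 write@9
I4 mul r3: issue@5 deps=(3,3) exec_start@9 write@10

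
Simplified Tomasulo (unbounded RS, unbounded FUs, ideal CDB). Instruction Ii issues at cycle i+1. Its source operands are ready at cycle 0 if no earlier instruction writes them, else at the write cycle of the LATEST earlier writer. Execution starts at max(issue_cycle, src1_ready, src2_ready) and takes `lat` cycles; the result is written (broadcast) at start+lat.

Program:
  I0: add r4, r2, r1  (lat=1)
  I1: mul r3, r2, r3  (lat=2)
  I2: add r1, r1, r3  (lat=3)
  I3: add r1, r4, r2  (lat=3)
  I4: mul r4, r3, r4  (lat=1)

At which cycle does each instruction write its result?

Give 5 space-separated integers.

I0 add r4: issue@1 deps=(None,None) exec_start@1 write@2
I1 mul r3: issue@2 deps=(None,None) exec_start@2 write@4
I2 add r1: issue@3 deps=(None,1) exec_start@4 write@7
I3 add r1: issue@4 deps=(0,None) exec_start@4 write@7
I4 mul r4: issue@5 deps=(1,0) exec_start@5 write@6

Answer: 2 4 7 7 6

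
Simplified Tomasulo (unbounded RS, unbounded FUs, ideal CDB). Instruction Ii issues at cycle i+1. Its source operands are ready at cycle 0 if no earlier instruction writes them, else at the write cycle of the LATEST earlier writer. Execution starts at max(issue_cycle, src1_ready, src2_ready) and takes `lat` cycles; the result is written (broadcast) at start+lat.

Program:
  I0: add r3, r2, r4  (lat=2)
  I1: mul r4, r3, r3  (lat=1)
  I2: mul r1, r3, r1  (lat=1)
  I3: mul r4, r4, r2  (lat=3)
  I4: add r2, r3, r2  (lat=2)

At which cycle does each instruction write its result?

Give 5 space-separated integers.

Answer: 3 4 4 7 7

Derivation:
I0 add r3: issue@1 deps=(None,None) exec_start@1 write@3
I1 mul r4: issue@2 deps=(0,0) exec_start@3 write@4
I2 mul r1: issue@3 deps=(0,None) exec_start@3 write@4
I3 mul r4: issue@4 deps=(1,None) exec_start@4 write@7
I4 add r2: issue@5 deps=(0,None) exec_start@5 write@7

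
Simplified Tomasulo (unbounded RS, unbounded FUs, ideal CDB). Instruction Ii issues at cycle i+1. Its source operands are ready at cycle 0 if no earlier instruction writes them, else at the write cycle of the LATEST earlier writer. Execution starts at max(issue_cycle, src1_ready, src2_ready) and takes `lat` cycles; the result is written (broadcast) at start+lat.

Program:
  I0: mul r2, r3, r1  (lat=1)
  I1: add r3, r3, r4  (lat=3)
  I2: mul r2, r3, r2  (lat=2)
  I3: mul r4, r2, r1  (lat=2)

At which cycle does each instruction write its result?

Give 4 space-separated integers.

I0 mul r2: issue@1 deps=(None,None) exec_start@1 write@2
I1 add r3: issue@2 deps=(None,None) exec_start@2 write@5
I2 mul r2: issue@3 deps=(1,0) exec_start@5 write@7
I3 mul r4: issue@4 deps=(2,None) exec_start@7 write@9

Answer: 2 5 7 9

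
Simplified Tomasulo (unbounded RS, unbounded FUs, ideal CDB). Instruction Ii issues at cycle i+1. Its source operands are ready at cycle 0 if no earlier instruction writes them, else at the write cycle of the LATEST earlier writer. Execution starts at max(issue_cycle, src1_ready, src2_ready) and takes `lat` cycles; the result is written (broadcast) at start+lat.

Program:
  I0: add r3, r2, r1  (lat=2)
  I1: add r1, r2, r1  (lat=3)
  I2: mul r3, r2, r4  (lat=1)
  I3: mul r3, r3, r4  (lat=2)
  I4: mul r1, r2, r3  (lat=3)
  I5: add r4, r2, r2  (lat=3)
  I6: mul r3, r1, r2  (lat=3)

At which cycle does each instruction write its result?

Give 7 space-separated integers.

I0 add r3: issue@1 deps=(None,None) exec_start@1 write@3
I1 add r1: issue@2 deps=(None,None) exec_start@2 write@5
I2 mul r3: issue@3 deps=(None,None) exec_start@3 write@4
I3 mul r3: issue@4 deps=(2,None) exec_start@4 write@6
I4 mul r1: issue@5 deps=(None,3) exec_start@6 write@9
I5 add r4: issue@6 deps=(None,None) exec_start@6 write@9
I6 mul r3: issue@7 deps=(4,None) exec_start@9 write@12

Answer: 3 5 4 6 9 9 12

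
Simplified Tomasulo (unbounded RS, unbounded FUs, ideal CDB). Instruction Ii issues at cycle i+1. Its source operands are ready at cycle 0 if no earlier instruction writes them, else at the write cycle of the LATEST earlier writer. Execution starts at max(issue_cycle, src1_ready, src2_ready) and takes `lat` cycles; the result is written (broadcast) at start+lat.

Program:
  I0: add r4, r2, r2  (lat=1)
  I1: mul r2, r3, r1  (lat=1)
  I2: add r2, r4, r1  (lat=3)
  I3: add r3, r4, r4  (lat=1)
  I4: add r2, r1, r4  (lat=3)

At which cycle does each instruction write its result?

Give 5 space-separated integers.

Answer: 2 3 6 5 8

Derivation:
I0 add r4: issue@1 deps=(None,None) exec_start@1 write@2
I1 mul r2: issue@2 deps=(None,None) exec_start@2 write@3
I2 add r2: issue@3 deps=(0,None) exec_start@3 write@6
I3 add r3: issue@4 deps=(0,0) exec_start@4 write@5
I4 add r2: issue@5 deps=(None,0) exec_start@5 write@8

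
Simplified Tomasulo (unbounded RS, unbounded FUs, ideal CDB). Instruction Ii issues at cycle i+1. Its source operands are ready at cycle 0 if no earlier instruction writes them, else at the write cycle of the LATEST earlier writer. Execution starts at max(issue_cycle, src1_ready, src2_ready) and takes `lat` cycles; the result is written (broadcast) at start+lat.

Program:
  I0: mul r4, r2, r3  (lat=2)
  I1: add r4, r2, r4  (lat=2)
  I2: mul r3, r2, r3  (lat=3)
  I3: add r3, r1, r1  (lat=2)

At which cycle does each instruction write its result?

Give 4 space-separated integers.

Answer: 3 5 6 6

Derivation:
I0 mul r4: issue@1 deps=(None,None) exec_start@1 write@3
I1 add r4: issue@2 deps=(None,0) exec_start@3 write@5
I2 mul r3: issue@3 deps=(None,None) exec_start@3 write@6
I3 add r3: issue@4 deps=(None,None) exec_start@4 write@6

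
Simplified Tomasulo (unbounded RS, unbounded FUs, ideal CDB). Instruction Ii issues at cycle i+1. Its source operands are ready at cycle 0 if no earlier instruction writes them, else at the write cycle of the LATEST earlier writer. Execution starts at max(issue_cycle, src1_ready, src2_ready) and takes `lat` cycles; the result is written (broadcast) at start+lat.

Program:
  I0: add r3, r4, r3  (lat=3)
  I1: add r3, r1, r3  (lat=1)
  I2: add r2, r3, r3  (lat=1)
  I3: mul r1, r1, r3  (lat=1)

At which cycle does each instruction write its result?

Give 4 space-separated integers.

Answer: 4 5 6 6

Derivation:
I0 add r3: issue@1 deps=(None,None) exec_start@1 write@4
I1 add r3: issue@2 deps=(None,0) exec_start@4 write@5
I2 add r2: issue@3 deps=(1,1) exec_start@5 write@6
I3 mul r1: issue@4 deps=(None,1) exec_start@5 write@6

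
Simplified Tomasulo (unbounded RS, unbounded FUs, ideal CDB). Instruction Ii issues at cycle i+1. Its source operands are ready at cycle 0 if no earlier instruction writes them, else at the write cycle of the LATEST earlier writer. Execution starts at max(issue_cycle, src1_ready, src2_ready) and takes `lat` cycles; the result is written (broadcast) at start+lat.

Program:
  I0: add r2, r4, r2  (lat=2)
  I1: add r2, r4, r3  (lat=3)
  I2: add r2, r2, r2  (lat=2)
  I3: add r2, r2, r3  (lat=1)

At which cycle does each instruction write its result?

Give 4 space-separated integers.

Answer: 3 5 7 8

Derivation:
I0 add r2: issue@1 deps=(None,None) exec_start@1 write@3
I1 add r2: issue@2 deps=(None,None) exec_start@2 write@5
I2 add r2: issue@3 deps=(1,1) exec_start@5 write@7
I3 add r2: issue@4 deps=(2,None) exec_start@7 write@8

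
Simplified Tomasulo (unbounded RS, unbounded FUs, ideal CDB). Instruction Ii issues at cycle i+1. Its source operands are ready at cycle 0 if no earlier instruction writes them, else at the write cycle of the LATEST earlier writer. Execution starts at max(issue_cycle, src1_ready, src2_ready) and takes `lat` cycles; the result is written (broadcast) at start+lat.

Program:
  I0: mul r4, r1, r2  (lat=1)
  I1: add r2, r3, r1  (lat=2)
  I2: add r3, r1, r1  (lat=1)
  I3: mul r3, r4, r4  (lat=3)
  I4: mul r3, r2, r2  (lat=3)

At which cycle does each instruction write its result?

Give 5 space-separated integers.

Answer: 2 4 4 7 8

Derivation:
I0 mul r4: issue@1 deps=(None,None) exec_start@1 write@2
I1 add r2: issue@2 deps=(None,None) exec_start@2 write@4
I2 add r3: issue@3 deps=(None,None) exec_start@3 write@4
I3 mul r3: issue@4 deps=(0,0) exec_start@4 write@7
I4 mul r3: issue@5 deps=(1,1) exec_start@5 write@8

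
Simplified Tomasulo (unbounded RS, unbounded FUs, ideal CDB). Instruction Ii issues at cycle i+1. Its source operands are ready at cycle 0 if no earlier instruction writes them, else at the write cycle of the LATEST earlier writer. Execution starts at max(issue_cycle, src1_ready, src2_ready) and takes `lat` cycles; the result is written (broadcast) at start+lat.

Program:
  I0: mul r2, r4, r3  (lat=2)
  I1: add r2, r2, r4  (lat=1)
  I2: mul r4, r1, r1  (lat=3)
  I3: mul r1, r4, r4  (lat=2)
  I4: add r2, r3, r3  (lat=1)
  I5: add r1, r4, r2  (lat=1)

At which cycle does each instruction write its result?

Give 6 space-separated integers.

I0 mul r2: issue@1 deps=(None,None) exec_start@1 write@3
I1 add r2: issue@2 deps=(0,None) exec_start@3 write@4
I2 mul r4: issue@3 deps=(None,None) exec_start@3 write@6
I3 mul r1: issue@4 deps=(2,2) exec_start@6 write@8
I4 add r2: issue@5 deps=(None,None) exec_start@5 write@6
I5 add r1: issue@6 deps=(2,4) exec_start@6 write@7

Answer: 3 4 6 8 6 7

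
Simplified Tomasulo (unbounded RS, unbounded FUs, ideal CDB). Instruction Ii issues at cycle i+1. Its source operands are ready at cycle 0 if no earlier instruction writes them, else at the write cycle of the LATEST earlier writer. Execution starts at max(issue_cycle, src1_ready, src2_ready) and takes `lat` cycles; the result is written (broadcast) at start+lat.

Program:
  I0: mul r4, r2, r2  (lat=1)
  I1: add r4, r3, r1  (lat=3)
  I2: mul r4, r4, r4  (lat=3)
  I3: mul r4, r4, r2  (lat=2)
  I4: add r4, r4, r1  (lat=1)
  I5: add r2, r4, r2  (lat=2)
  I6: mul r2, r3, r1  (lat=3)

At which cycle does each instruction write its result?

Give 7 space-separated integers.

Answer: 2 5 8 10 11 13 10

Derivation:
I0 mul r4: issue@1 deps=(None,None) exec_start@1 write@2
I1 add r4: issue@2 deps=(None,None) exec_start@2 write@5
I2 mul r4: issue@3 deps=(1,1) exec_start@5 write@8
I3 mul r4: issue@4 deps=(2,None) exec_start@8 write@10
I4 add r4: issue@5 deps=(3,None) exec_start@10 write@11
I5 add r2: issue@6 deps=(4,None) exec_start@11 write@13
I6 mul r2: issue@7 deps=(None,None) exec_start@7 write@10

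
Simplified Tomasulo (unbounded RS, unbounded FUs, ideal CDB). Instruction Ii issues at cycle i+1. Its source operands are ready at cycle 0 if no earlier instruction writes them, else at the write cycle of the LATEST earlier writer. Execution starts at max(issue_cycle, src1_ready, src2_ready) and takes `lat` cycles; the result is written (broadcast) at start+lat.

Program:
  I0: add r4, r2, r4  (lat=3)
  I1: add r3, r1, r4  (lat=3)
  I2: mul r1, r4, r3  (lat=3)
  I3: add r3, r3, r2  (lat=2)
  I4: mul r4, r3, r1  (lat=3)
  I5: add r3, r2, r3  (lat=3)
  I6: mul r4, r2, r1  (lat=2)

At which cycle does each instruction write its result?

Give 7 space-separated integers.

I0 add r4: issue@1 deps=(None,None) exec_start@1 write@4
I1 add r3: issue@2 deps=(None,0) exec_start@4 write@7
I2 mul r1: issue@3 deps=(0,1) exec_start@7 write@10
I3 add r3: issue@4 deps=(1,None) exec_start@7 write@9
I4 mul r4: issue@5 deps=(3,2) exec_start@10 write@13
I5 add r3: issue@6 deps=(None,3) exec_start@9 write@12
I6 mul r4: issue@7 deps=(None,2) exec_start@10 write@12

Answer: 4 7 10 9 13 12 12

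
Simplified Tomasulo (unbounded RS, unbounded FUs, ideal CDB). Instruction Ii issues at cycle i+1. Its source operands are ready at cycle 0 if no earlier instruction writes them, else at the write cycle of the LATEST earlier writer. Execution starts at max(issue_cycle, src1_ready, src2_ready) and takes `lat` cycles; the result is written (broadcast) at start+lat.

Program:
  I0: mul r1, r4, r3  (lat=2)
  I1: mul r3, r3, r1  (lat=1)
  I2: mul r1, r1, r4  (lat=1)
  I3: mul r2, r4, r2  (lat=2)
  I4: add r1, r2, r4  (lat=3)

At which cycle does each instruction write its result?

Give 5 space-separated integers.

I0 mul r1: issue@1 deps=(None,None) exec_start@1 write@3
I1 mul r3: issue@2 deps=(None,0) exec_start@3 write@4
I2 mul r1: issue@3 deps=(0,None) exec_start@3 write@4
I3 mul r2: issue@4 deps=(None,None) exec_start@4 write@6
I4 add r1: issue@5 deps=(3,None) exec_start@6 write@9

Answer: 3 4 4 6 9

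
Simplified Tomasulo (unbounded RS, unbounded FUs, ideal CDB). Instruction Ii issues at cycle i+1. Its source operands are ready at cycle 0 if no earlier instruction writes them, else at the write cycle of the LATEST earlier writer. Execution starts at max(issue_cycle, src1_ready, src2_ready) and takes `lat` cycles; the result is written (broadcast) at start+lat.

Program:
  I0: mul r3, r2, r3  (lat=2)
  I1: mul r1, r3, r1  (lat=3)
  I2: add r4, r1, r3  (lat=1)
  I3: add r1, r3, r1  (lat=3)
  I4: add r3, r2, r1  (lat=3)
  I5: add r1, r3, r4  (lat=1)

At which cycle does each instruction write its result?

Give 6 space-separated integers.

Answer: 3 6 7 9 12 13

Derivation:
I0 mul r3: issue@1 deps=(None,None) exec_start@1 write@3
I1 mul r1: issue@2 deps=(0,None) exec_start@3 write@6
I2 add r4: issue@3 deps=(1,0) exec_start@6 write@7
I3 add r1: issue@4 deps=(0,1) exec_start@6 write@9
I4 add r3: issue@5 deps=(None,3) exec_start@9 write@12
I5 add r1: issue@6 deps=(4,2) exec_start@12 write@13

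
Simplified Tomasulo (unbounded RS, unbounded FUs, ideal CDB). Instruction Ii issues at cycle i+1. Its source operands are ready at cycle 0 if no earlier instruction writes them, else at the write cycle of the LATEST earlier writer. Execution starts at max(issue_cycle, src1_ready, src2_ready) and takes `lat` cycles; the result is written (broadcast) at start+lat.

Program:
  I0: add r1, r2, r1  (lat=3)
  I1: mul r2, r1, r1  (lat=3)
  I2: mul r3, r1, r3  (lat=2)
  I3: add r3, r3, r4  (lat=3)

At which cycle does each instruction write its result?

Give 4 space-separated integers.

I0 add r1: issue@1 deps=(None,None) exec_start@1 write@4
I1 mul r2: issue@2 deps=(0,0) exec_start@4 write@7
I2 mul r3: issue@3 deps=(0,None) exec_start@4 write@6
I3 add r3: issue@4 deps=(2,None) exec_start@6 write@9

Answer: 4 7 6 9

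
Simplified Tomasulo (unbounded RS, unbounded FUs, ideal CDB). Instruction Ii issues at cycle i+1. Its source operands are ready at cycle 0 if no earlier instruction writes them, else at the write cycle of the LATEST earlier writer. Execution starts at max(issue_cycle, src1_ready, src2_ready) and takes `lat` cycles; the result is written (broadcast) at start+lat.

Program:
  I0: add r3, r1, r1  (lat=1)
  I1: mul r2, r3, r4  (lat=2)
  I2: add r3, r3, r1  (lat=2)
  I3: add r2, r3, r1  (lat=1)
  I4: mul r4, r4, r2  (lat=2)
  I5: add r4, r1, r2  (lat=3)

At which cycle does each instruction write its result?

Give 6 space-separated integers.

Answer: 2 4 5 6 8 9

Derivation:
I0 add r3: issue@1 deps=(None,None) exec_start@1 write@2
I1 mul r2: issue@2 deps=(0,None) exec_start@2 write@4
I2 add r3: issue@3 deps=(0,None) exec_start@3 write@5
I3 add r2: issue@4 deps=(2,None) exec_start@5 write@6
I4 mul r4: issue@5 deps=(None,3) exec_start@6 write@8
I5 add r4: issue@6 deps=(None,3) exec_start@6 write@9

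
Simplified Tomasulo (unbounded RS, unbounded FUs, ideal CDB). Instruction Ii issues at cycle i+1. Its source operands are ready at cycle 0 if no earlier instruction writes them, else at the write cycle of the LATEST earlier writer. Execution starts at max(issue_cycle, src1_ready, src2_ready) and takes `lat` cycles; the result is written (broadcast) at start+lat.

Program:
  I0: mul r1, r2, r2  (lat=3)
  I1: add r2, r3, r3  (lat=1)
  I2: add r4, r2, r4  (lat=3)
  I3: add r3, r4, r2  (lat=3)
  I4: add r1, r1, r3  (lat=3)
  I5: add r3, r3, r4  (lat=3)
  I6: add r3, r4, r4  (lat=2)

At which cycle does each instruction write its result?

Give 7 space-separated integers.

Answer: 4 3 6 9 12 12 9

Derivation:
I0 mul r1: issue@1 deps=(None,None) exec_start@1 write@4
I1 add r2: issue@2 deps=(None,None) exec_start@2 write@3
I2 add r4: issue@3 deps=(1,None) exec_start@3 write@6
I3 add r3: issue@4 deps=(2,1) exec_start@6 write@9
I4 add r1: issue@5 deps=(0,3) exec_start@9 write@12
I5 add r3: issue@6 deps=(3,2) exec_start@9 write@12
I6 add r3: issue@7 deps=(2,2) exec_start@7 write@9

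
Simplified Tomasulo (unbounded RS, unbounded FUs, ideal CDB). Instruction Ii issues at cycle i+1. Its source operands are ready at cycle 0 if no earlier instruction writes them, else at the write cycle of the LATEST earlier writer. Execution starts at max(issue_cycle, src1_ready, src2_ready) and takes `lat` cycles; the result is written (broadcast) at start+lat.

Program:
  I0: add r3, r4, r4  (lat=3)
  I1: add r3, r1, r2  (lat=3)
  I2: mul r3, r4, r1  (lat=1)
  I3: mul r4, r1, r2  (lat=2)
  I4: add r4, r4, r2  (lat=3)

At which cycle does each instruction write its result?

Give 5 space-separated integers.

Answer: 4 5 4 6 9

Derivation:
I0 add r3: issue@1 deps=(None,None) exec_start@1 write@4
I1 add r3: issue@2 deps=(None,None) exec_start@2 write@5
I2 mul r3: issue@3 deps=(None,None) exec_start@3 write@4
I3 mul r4: issue@4 deps=(None,None) exec_start@4 write@6
I4 add r4: issue@5 deps=(3,None) exec_start@6 write@9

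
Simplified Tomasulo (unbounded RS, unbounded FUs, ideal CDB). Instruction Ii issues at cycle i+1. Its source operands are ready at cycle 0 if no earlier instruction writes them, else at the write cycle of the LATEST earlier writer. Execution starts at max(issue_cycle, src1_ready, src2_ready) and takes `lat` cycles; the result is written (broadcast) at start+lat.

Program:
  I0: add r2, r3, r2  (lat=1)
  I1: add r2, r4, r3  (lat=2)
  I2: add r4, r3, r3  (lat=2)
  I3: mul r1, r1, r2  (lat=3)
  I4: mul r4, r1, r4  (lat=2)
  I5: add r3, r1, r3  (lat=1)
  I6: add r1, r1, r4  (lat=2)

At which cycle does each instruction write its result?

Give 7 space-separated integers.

Answer: 2 4 5 7 9 8 11

Derivation:
I0 add r2: issue@1 deps=(None,None) exec_start@1 write@2
I1 add r2: issue@2 deps=(None,None) exec_start@2 write@4
I2 add r4: issue@3 deps=(None,None) exec_start@3 write@5
I3 mul r1: issue@4 deps=(None,1) exec_start@4 write@7
I4 mul r4: issue@5 deps=(3,2) exec_start@7 write@9
I5 add r3: issue@6 deps=(3,None) exec_start@7 write@8
I6 add r1: issue@7 deps=(3,4) exec_start@9 write@11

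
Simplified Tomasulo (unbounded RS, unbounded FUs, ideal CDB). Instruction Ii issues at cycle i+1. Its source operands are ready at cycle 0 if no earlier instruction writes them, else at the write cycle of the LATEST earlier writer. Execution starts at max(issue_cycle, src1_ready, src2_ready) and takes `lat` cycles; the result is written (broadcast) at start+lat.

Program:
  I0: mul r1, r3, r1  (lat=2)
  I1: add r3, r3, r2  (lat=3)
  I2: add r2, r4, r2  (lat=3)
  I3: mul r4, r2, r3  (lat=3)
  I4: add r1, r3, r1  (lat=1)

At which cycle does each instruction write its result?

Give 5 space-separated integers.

Answer: 3 5 6 9 6

Derivation:
I0 mul r1: issue@1 deps=(None,None) exec_start@1 write@3
I1 add r3: issue@2 deps=(None,None) exec_start@2 write@5
I2 add r2: issue@3 deps=(None,None) exec_start@3 write@6
I3 mul r4: issue@4 deps=(2,1) exec_start@6 write@9
I4 add r1: issue@5 deps=(1,0) exec_start@5 write@6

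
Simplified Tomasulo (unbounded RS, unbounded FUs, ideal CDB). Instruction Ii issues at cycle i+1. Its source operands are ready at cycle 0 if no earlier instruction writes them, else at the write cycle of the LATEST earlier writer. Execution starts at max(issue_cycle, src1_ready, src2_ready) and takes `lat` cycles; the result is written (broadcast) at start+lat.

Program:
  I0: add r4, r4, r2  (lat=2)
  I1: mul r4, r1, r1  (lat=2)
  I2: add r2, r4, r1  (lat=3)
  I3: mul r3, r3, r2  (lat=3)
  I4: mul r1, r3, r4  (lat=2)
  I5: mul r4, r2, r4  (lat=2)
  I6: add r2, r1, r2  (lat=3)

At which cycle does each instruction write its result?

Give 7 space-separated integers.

I0 add r4: issue@1 deps=(None,None) exec_start@1 write@3
I1 mul r4: issue@2 deps=(None,None) exec_start@2 write@4
I2 add r2: issue@3 deps=(1,None) exec_start@4 write@7
I3 mul r3: issue@4 deps=(None,2) exec_start@7 write@10
I4 mul r1: issue@5 deps=(3,1) exec_start@10 write@12
I5 mul r4: issue@6 deps=(2,1) exec_start@7 write@9
I6 add r2: issue@7 deps=(4,2) exec_start@12 write@15

Answer: 3 4 7 10 12 9 15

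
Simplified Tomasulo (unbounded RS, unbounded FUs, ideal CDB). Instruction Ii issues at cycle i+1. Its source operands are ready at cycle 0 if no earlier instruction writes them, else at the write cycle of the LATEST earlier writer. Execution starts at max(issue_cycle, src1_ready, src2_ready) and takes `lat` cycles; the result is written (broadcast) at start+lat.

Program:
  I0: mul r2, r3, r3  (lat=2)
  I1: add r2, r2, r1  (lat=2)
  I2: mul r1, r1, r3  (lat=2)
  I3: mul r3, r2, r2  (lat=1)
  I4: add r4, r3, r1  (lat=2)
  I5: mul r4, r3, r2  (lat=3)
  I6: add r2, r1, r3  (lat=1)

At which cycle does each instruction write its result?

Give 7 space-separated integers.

Answer: 3 5 5 6 8 9 8

Derivation:
I0 mul r2: issue@1 deps=(None,None) exec_start@1 write@3
I1 add r2: issue@2 deps=(0,None) exec_start@3 write@5
I2 mul r1: issue@3 deps=(None,None) exec_start@3 write@5
I3 mul r3: issue@4 deps=(1,1) exec_start@5 write@6
I4 add r4: issue@5 deps=(3,2) exec_start@6 write@8
I5 mul r4: issue@6 deps=(3,1) exec_start@6 write@9
I6 add r2: issue@7 deps=(2,3) exec_start@7 write@8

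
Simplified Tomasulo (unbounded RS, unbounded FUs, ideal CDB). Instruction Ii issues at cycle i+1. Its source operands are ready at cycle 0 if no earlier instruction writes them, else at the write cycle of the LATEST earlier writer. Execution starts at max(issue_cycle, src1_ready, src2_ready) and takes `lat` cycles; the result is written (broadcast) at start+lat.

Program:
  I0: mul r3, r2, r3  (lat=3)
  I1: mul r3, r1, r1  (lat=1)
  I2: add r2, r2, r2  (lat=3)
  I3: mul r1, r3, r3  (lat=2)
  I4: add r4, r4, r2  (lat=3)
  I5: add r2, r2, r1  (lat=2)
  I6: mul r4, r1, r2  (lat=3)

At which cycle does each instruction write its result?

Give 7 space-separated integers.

I0 mul r3: issue@1 deps=(None,None) exec_start@1 write@4
I1 mul r3: issue@2 deps=(None,None) exec_start@2 write@3
I2 add r2: issue@3 deps=(None,None) exec_start@3 write@6
I3 mul r1: issue@4 deps=(1,1) exec_start@4 write@6
I4 add r4: issue@5 deps=(None,2) exec_start@6 write@9
I5 add r2: issue@6 deps=(2,3) exec_start@6 write@8
I6 mul r4: issue@7 deps=(3,5) exec_start@8 write@11

Answer: 4 3 6 6 9 8 11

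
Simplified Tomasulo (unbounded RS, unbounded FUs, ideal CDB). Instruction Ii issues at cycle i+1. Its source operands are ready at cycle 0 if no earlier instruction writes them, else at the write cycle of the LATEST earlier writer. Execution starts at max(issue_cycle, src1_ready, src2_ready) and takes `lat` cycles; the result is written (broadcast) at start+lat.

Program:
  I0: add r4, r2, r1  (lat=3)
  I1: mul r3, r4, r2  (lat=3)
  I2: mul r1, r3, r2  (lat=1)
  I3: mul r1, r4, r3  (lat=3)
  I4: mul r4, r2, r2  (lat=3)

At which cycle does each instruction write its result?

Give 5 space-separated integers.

I0 add r4: issue@1 deps=(None,None) exec_start@1 write@4
I1 mul r3: issue@2 deps=(0,None) exec_start@4 write@7
I2 mul r1: issue@3 deps=(1,None) exec_start@7 write@8
I3 mul r1: issue@4 deps=(0,1) exec_start@7 write@10
I4 mul r4: issue@5 deps=(None,None) exec_start@5 write@8

Answer: 4 7 8 10 8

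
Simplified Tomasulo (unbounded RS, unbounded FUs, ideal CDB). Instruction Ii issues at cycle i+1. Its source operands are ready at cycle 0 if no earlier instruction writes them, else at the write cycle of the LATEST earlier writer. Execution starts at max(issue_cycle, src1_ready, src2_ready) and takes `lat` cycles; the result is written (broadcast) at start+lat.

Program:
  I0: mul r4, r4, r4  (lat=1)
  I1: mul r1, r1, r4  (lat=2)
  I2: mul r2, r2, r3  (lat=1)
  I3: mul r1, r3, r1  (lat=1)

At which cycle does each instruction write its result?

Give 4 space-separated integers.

I0 mul r4: issue@1 deps=(None,None) exec_start@1 write@2
I1 mul r1: issue@2 deps=(None,0) exec_start@2 write@4
I2 mul r2: issue@3 deps=(None,None) exec_start@3 write@4
I3 mul r1: issue@4 deps=(None,1) exec_start@4 write@5

Answer: 2 4 4 5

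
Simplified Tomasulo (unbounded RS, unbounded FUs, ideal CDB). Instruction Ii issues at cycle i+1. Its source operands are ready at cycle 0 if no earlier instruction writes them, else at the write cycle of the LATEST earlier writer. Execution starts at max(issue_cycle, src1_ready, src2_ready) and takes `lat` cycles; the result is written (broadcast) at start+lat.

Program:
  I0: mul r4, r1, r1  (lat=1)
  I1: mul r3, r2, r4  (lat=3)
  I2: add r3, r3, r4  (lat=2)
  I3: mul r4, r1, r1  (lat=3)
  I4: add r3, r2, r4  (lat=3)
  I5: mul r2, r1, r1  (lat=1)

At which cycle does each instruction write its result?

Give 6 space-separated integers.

Answer: 2 5 7 7 10 7

Derivation:
I0 mul r4: issue@1 deps=(None,None) exec_start@1 write@2
I1 mul r3: issue@2 deps=(None,0) exec_start@2 write@5
I2 add r3: issue@3 deps=(1,0) exec_start@5 write@7
I3 mul r4: issue@4 deps=(None,None) exec_start@4 write@7
I4 add r3: issue@5 deps=(None,3) exec_start@7 write@10
I5 mul r2: issue@6 deps=(None,None) exec_start@6 write@7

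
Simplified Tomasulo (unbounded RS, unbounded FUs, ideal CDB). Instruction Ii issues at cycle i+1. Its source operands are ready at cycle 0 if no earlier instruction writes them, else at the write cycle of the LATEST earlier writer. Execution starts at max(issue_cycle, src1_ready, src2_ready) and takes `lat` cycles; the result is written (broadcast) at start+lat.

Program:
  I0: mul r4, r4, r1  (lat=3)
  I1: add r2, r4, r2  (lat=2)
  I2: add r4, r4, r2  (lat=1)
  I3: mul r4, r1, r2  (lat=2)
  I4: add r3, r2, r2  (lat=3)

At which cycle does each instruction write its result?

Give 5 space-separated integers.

Answer: 4 6 7 8 9

Derivation:
I0 mul r4: issue@1 deps=(None,None) exec_start@1 write@4
I1 add r2: issue@2 deps=(0,None) exec_start@4 write@6
I2 add r4: issue@3 deps=(0,1) exec_start@6 write@7
I3 mul r4: issue@4 deps=(None,1) exec_start@6 write@8
I4 add r3: issue@5 deps=(1,1) exec_start@6 write@9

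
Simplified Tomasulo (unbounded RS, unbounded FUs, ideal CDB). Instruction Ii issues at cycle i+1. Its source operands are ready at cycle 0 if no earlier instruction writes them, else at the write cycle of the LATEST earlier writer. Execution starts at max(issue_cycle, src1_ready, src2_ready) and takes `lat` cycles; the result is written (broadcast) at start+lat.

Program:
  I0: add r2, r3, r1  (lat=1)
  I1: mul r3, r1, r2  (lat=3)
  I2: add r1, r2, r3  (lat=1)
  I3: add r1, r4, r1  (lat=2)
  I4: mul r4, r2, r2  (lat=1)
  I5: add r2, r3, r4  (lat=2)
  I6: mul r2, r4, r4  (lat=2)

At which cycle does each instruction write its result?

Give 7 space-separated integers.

I0 add r2: issue@1 deps=(None,None) exec_start@1 write@2
I1 mul r3: issue@2 deps=(None,0) exec_start@2 write@5
I2 add r1: issue@3 deps=(0,1) exec_start@5 write@6
I3 add r1: issue@4 deps=(None,2) exec_start@6 write@8
I4 mul r4: issue@5 deps=(0,0) exec_start@5 write@6
I5 add r2: issue@6 deps=(1,4) exec_start@6 write@8
I6 mul r2: issue@7 deps=(4,4) exec_start@7 write@9

Answer: 2 5 6 8 6 8 9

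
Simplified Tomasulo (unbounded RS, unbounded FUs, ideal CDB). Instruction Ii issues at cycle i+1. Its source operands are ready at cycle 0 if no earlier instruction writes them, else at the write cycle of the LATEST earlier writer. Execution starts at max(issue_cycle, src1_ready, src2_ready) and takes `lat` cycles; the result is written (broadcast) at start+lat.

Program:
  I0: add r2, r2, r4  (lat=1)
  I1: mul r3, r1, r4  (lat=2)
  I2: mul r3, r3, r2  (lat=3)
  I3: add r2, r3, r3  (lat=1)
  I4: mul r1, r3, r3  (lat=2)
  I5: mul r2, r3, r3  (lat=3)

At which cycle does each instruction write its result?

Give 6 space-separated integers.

Answer: 2 4 7 8 9 10

Derivation:
I0 add r2: issue@1 deps=(None,None) exec_start@1 write@2
I1 mul r3: issue@2 deps=(None,None) exec_start@2 write@4
I2 mul r3: issue@3 deps=(1,0) exec_start@4 write@7
I3 add r2: issue@4 deps=(2,2) exec_start@7 write@8
I4 mul r1: issue@5 deps=(2,2) exec_start@7 write@9
I5 mul r2: issue@6 deps=(2,2) exec_start@7 write@10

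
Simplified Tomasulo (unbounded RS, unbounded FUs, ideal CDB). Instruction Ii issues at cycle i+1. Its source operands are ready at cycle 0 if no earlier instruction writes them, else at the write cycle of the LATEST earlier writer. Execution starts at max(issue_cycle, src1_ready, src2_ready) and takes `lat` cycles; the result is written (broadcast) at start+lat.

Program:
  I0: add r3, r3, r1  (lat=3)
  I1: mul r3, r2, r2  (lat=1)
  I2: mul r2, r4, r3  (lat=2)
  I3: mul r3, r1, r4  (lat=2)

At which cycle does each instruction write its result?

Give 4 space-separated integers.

Answer: 4 3 5 6

Derivation:
I0 add r3: issue@1 deps=(None,None) exec_start@1 write@4
I1 mul r3: issue@2 deps=(None,None) exec_start@2 write@3
I2 mul r2: issue@3 deps=(None,1) exec_start@3 write@5
I3 mul r3: issue@4 deps=(None,None) exec_start@4 write@6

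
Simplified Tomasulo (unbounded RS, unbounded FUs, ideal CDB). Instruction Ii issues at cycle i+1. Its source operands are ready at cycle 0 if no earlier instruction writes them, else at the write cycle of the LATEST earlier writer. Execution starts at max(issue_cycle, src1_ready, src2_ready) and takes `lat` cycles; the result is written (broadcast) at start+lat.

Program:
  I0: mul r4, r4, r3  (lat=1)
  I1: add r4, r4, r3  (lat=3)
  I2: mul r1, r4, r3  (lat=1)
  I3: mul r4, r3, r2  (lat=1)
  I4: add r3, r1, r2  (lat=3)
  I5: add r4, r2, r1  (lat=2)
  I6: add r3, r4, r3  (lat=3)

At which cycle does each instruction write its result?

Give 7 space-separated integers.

I0 mul r4: issue@1 deps=(None,None) exec_start@1 write@2
I1 add r4: issue@2 deps=(0,None) exec_start@2 write@5
I2 mul r1: issue@3 deps=(1,None) exec_start@5 write@6
I3 mul r4: issue@4 deps=(None,None) exec_start@4 write@5
I4 add r3: issue@5 deps=(2,None) exec_start@6 write@9
I5 add r4: issue@6 deps=(None,2) exec_start@6 write@8
I6 add r3: issue@7 deps=(5,4) exec_start@9 write@12

Answer: 2 5 6 5 9 8 12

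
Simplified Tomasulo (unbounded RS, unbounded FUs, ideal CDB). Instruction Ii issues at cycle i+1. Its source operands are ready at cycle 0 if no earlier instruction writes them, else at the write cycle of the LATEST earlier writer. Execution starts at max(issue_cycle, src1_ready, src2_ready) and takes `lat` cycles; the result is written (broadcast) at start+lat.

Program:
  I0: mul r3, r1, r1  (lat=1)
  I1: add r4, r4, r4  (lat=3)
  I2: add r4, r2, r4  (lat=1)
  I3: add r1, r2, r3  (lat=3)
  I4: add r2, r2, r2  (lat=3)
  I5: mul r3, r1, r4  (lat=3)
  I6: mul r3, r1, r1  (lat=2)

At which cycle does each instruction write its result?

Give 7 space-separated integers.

I0 mul r3: issue@1 deps=(None,None) exec_start@1 write@2
I1 add r4: issue@2 deps=(None,None) exec_start@2 write@5
I2 add r4: issue@3 deps=(None,1) exec_start@5 write@6
I3 add r1: issue@4 deps=(None,0) exec_start@4 write@7
I4 add r2: issue@5 deps=(None,None) exec_start@5 write@8
I5 mul r3: issue@6 deps=(3,2) exec_start@7 write@10
I6 mul r3: issue@7 deps=(3,3) exec_start@7 write@9

Answer: 2 5 6 7 8 10 9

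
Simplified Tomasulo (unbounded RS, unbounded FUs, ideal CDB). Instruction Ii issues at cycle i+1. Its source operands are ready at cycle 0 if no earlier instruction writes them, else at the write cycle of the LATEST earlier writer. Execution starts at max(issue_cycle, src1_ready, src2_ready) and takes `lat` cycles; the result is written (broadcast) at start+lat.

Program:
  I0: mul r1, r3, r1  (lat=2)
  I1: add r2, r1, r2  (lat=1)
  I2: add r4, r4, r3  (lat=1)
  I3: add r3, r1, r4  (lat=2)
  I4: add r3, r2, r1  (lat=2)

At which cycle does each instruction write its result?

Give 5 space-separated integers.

Answer: 3 4 4 6 7

Derivation:
I0 mul r1: issue@1 deps=(None,None) exec_start@1 write@3
I1 add r2: issue@2 deps=(0,None) exec_start@3 write@4
I2 add r4: issue@3 deps=(None,None) exec_start@3 write@4
I3 add r3: issue@4 deps=(0,2) exec_start@4 write@6
I4 add r3: issue@5 deps=(1,0) exec_start@5 write@7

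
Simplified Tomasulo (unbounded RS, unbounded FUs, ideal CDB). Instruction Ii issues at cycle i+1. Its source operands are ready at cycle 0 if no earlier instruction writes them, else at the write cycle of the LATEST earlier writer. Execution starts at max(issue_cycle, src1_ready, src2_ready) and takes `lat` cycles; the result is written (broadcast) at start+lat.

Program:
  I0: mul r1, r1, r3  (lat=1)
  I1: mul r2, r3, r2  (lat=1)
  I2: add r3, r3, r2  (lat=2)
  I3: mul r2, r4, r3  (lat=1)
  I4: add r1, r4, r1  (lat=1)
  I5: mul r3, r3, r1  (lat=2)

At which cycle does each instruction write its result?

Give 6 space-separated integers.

I0 mul r1: issue@1 deps=(None,None) exec_start@1 write@2
I1 mul r2: issue@2 deps=(None,None) exec_start@2 write@3
I2 add r3: issue@3 deps=(None,1) exec_start@3 write@5
I3 mul r2: issue@4 deps=(None,2) exec_start@5 write@6
I4 add r1: issue@5 deps=(None,0) exec_start@5 write@6
I5 mul r3: issue@6 deps=(2,4) exec_start@6 write@8

Answer: 2 3 5 6 6 8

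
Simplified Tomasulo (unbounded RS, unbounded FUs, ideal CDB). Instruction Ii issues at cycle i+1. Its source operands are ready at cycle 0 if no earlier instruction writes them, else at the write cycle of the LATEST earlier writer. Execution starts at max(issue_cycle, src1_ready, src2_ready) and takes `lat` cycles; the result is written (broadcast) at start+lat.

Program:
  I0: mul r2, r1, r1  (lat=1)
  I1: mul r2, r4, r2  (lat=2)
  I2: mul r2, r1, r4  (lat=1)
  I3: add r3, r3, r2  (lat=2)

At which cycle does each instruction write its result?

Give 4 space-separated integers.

Answer: 2 4 4 6

Derivation:
I0 mul r2: issue@1 deps=(None,None) exec_start@1 write@2
I1 mul r2: issue@2 deps=(None,0) exec_start@2 write@4
I2 mul r2: issue@3 deps=(None,None) exec_start@3 write@4
I3 add r3: issue@4 deps=(None,2) exec_start@4 write@6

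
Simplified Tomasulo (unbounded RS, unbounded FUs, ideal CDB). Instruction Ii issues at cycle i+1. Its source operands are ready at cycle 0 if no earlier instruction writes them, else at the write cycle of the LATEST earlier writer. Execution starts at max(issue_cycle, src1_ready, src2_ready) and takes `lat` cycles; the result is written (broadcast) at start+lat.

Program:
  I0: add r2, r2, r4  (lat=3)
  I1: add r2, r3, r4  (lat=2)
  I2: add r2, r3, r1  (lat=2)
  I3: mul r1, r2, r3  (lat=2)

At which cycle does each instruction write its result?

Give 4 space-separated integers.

Answer: 4 4 5 7

Derivation:
I0 add r2: issue@1 deps=(None,None) exec_start@1 write@4
I1 add r2: issue@2 deps=(None,None) exec_start@2 write@4
I2 add r2: issue@3 deps=(None,None) exec_start@3 write@5
I3 mul r1: issue@4 deps=(2,None) exec_start@5 write@7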